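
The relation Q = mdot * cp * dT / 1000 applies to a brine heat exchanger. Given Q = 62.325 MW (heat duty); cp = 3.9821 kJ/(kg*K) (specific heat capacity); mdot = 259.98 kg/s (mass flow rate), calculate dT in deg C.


dT = Q * 1000 / (mdot * cp)
dT = 62.325 * 1000 / (259.98 * 3.9821)
dT = 60.20190 K
Convert (temperature difference, 1 K = 1 deg C): 60.20190 K = 60.20190 deg C
dT = 60.202 deg C


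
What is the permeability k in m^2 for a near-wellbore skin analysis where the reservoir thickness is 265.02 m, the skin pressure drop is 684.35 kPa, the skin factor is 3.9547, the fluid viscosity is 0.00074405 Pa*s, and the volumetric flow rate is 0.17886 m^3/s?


k = S*q*mu / (2*pi*dP_s*1000*hr)
k = 3.9547*0.17886*0.00074405 / (2*pi*684.35*1000*265.02)
k = 4.6184e-13 m^2


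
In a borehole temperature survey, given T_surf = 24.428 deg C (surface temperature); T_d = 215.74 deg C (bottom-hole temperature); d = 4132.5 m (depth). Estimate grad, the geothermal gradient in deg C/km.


grad = (T_d - T_surf) / d * 1000
grad = (215.74 - 24.428) / 4132.5 * 1000
grad = 46.294 deg C/km


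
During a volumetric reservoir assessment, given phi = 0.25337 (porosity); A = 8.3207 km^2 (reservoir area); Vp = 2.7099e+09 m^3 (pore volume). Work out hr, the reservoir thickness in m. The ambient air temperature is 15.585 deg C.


hr = Vp / (A * 1e6 * phi)
hr = 2.7099e+09 / (8.3207 * 1e6 * 0.25337)
hr = 1285.4 m


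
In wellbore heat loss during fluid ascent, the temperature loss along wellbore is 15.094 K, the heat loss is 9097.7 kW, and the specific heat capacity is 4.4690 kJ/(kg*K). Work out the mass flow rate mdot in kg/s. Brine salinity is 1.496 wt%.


mdot = Q_loss / (cp * dT)
mdot = 9097.7 / (4.4690 * 15.094)
mdot = 134.87 kg/s


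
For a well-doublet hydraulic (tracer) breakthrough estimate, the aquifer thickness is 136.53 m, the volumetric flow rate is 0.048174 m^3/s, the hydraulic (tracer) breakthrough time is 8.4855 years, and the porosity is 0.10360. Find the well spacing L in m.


L = sqrt(t_bt*365.25*86400*3*Qv / (pi*hr*phi))
L = sqrt(8.4855*365.25*86400*3*0.048174 / (pi*136.53*0.10360))
L = 933.23 m


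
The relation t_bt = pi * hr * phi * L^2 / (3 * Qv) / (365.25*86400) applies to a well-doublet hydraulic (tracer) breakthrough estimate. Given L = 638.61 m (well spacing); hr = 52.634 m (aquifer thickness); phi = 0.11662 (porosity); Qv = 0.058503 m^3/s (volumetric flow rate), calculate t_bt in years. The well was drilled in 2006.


t_bt = pi * hr * phi * L^2 / (3 * Qv) / (365.25*86400)
t_bt = pi * 52.634 * 0.11662 * 638.61^2 / (3 * 0.058503) / (365.25*86400)
t_bt = 1.4199 years


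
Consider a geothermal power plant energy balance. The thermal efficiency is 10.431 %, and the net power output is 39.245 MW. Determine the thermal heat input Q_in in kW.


Q_in = W_net / (eta / 100)
Q_in = 39.245 / (10.431 / 100)
Q_in = 376.2343 MW
Convert: 376.2343 MW * 1000.0 = 3.7623e+05 kW
Q_in = 3.7623e+05 kW


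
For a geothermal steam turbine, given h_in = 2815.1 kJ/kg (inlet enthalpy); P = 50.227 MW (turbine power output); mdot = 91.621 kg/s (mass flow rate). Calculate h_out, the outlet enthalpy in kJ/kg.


h_out = h_in - P * 1000 / mdot
h_out = 2815.1 - 50.227 * 1000 / 91.621
h_out = 2266.9 kJ/kg


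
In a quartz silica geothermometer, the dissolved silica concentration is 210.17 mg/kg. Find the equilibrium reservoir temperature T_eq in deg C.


T_eq = 1309 / (5.19 - log10(SiO2)) - 273.15
T_eq = 1309 / (5.19 - log10(210.17)) - 273.15
T_eq = 183.36 deg C


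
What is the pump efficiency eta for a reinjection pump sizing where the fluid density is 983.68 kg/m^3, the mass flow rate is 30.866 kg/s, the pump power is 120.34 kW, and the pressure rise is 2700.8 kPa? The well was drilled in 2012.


eta = mdot * dP / (rho * P_pump)
eta = 30.866 * 2700.8 / (983.68 * 120.34)
eta = 0.70422


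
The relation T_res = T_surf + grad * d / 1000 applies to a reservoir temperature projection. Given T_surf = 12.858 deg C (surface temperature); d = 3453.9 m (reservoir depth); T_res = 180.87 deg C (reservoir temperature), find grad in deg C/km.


grad = (T_res - T_surf) / d * 1000
grad = (180.87 - 12.858) / 3453.9 * 1000
grad = 48.644 deg C/km


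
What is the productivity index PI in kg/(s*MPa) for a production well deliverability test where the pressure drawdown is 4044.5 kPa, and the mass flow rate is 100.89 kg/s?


PI = mdot * 1000 / dP
PI = 100.89 * 1000 / 4044.5
PI = 24.945 kg/(s*MPa)


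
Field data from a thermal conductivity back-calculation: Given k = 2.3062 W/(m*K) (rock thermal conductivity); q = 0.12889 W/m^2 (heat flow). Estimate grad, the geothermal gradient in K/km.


grad = q / k * 1000
grad = 0.12889 / 2.3062 * 1000
grad = 55.88847 deg C/km
Convert: 55.88847 deg C/km * 1.0 = 55.888 K/km
grad = 55.888 K/km


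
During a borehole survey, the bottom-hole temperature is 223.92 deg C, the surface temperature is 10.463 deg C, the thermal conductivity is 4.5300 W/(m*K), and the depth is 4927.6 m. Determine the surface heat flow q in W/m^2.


Step 1: grad = (T_d - T_surf)/d * 1000 = (223.92 - 10.463)/4927.6 * 1000 = 43.31865 deg C/km
Step 2: q = k * grad / 1000 = 4.53 * 43.31865 / 1000 = 0.19623 W/m^2
q = 0.19623 W/m^2


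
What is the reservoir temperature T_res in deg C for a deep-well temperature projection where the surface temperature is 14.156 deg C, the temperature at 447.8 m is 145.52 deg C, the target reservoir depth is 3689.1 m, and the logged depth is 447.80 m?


Step 1: grad = (T_d1 - T_surf)/d1 * 1000 = (145.52 - 14.156)/447.8 * 1000 = 293.3542 deg C/km
Step 2: T_res = T_surf + grad*d2/1000 = 14.156 + 293.3542*3689.1/1000 = 1096.4 deg C
T_res = 1096.4 deg C


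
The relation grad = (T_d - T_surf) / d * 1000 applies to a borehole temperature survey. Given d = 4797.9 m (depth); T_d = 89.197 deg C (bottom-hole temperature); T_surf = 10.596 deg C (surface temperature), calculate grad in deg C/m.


grad = (T_d - T_surf) / d * 1000
grad = (89.197 - 10.596) / 4797.9 * 1000
grad = 16.38238 deg C/km
Convert: 16.38238 deg C/km * 0.001 = 0.016382 deg C/m
grad = 0.016382 deg C/m


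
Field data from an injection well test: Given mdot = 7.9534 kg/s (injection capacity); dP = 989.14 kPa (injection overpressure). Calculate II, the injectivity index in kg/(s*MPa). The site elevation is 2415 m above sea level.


II = mdot * 1000 / dP
II = 7.9534 * 1000 / 989.14
II = 8.0407 kg/(s*MPa)


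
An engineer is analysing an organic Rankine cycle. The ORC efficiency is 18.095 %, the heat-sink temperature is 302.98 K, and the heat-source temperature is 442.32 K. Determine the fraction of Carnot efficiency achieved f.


f = (eta_orc/100) / (1 - Tc/Th)
f = (18.095/100) / (1 - 302.98/442.32)
f = 0.57441


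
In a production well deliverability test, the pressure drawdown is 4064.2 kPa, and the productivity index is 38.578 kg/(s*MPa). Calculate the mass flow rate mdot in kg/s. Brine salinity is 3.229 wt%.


mdot = PI * dP / 1000
mdot = 38.578 * 4064.2 / 1000
mdot = 156.79 kg/s


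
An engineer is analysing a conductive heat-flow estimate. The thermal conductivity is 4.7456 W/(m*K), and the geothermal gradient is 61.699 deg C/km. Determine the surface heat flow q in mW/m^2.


q = k * grad / 1000
q = 4.7456 * 61.699 / 1000
q = 0.2927988 W/m^2
Convert: 0.2927988 W/m^2 * 1000.0 = 292.80 mW/m^2
q = 292.80 mW/m^2


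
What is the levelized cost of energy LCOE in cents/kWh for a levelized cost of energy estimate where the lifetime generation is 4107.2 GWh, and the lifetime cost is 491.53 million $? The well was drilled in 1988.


LCOE = C_tot / E_tot * 100
LCOE = 491.53 / 4107.2 * 100
LCOE = 11.968 cents/kWh


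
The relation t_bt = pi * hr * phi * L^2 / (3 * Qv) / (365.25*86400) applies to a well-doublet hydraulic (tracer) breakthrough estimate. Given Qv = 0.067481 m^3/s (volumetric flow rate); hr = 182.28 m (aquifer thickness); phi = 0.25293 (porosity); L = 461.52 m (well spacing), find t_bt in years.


t_bt = pi * hr * phi * L^2 / (3 * Qv) / (365.25*86400)
t_bt = pi * 182.28 * 0.25293 * 461.52^2 / (3 * 0.067481) / (365.25*86400)
t_bt = 4.8291 years


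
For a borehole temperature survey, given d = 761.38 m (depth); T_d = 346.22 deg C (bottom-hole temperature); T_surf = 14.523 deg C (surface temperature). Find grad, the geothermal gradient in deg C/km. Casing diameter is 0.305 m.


grad = (T_d - T_surf) / d * 1000
grad = (346.22 - 14.523) / 761.38 * 1000
grad = 435.65 deg C/km


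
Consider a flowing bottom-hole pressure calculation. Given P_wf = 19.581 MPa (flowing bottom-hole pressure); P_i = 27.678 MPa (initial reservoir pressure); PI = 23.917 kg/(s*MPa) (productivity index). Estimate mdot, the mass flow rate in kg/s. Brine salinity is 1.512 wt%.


mdot = (P_i - P_wf) * PI
mdot = (27.678 - 19.581) * 23.917
mdot = 193.66 kg/s


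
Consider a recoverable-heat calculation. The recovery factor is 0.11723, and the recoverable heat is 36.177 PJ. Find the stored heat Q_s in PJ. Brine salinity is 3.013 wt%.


Q_s = Q_rec / RF
Q_s = 36.177 / 0.11723
Q_s = 308.60 PJ


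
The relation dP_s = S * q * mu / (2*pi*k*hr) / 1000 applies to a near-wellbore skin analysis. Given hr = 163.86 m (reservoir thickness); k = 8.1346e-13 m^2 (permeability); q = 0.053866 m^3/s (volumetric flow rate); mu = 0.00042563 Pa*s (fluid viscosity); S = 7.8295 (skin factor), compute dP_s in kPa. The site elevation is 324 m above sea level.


dP_s = S * q * mu / (2*pi*k*hr) / 1000
dP_s = 7.8295 * 0.053866 * 0.00042563 / (2*pi*8.1346e-13*163.86) / 1000
dP_s = 214.33 kPa


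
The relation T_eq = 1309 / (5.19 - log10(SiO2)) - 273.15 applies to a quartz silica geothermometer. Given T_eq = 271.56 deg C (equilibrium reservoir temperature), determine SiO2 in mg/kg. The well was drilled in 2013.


SiO2 = 10^(5.19 - 1309/(T_eq + 273.15))
SiO2 = 10^(5.19 - 1309/(271.56 + 273.15))
SiO2 = 612.19 mg/kg


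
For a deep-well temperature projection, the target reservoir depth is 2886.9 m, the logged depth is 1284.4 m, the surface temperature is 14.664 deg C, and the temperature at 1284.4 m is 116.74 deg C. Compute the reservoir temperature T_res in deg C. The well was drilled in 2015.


Step 1: grad = (T_d1 - T_surf)/d1 * 1000 = (116.74 - 14.664)/1284.4 * 1000 = 79.47368 deg C/km
Step 2: T_res = T_surf + grad*d2/1000 = 14.664 + 79.47368*2886.9/1000 = 244.10 deg C
T_res = 244.10 deg C


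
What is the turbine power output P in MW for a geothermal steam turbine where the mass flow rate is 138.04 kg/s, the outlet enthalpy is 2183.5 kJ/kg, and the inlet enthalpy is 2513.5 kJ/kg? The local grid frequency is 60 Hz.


P = mdot * (h_in - h_out) / 1000
P = 138.04 * (2513.5 - 2183.5) / 1000
P = 45.553 MW


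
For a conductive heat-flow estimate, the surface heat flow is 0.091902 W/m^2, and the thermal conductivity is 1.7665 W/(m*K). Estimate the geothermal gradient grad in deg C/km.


grad = q * 1000 / k
grad = 0.091902 * 1000 / 1.7665
grad = 52.025 deg C/km


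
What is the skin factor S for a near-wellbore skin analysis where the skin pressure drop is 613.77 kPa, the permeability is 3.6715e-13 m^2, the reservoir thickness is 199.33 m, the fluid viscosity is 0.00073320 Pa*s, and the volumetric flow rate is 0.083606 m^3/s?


S = dP_s * 1000 * 2*pi*k*hr / (q*mu)
S = 613.77 * 1000 * 2*pi*3.6715e-13*199.33 / (0.083606*0.00073320)
S = 4.6041


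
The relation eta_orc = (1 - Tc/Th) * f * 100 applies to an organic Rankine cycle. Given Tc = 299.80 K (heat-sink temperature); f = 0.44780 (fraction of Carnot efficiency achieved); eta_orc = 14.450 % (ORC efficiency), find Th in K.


Th = Tc / (1 - (eta_orc/100)/f)
Th = 299.80 / (1 - (14.450/100)/0.44780)
Th = 442.63 K


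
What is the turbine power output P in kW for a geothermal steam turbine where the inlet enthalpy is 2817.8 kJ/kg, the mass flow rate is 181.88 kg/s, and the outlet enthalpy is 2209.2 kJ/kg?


P = mdot * (h_in - h_out) / 1000
P = 181.88 * (2817.8 - 2209.2) / 1000
P = 110.6922 MW
Convert: 110.6922 MW * 1000.0 = 1.1069e+05 kW
P = 1.1069e+05 kW


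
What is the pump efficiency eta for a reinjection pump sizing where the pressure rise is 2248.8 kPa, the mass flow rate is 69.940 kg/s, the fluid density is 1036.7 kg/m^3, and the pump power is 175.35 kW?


eta = mdot * dP / (rho * P_pump)
eta = 69.940 * 2248.8 / (1036.7 * 175.35)
eta = 0.86520


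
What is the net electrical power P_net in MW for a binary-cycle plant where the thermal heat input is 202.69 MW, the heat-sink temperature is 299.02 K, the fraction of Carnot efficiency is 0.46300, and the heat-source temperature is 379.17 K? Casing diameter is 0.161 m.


Step 1: eta = (1 - Tc/Th)*f = (1 - 299.02/379.17)*0.463 = 0.09787022
Step 2: P_net = eta * Q_in = 0.09787022 * 202.69 = 19.837 MW
P_net = 19.837 MW


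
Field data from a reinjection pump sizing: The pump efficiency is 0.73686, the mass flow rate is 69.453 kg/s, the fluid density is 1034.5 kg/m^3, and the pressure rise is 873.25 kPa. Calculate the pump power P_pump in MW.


P_pump = mdot * dP / (rho * eta)
P_pump = 69.453 * 873.25 / (1034.5 * 0.73686)
P_pump = 79.56355 kW
Convert: 79.56355 kW * 0.001 = 0.079564 MW
P_pump = 0.079564 MW


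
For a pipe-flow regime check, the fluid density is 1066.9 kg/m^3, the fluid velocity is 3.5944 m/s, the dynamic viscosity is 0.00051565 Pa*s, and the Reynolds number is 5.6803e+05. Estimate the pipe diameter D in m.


D = Re * mu / (rho * vel)
D = 5.6803e+05 * 0.00051565 / (1066.9 * 3.5944)
D = 0.076379 m


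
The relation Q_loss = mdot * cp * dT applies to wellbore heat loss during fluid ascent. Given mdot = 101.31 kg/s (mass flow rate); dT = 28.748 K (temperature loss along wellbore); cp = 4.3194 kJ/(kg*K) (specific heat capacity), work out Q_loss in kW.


Q_loss = mdot * cp * dT
Q_loss = 101.31 * 4.3194 * 28.748
Q_loss = 12580 kW


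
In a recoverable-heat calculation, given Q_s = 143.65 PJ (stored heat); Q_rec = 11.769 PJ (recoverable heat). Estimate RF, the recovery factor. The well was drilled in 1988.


RF = Q_rec / Q_s
RF = 11.769 / 143.65
RF = 0.081928


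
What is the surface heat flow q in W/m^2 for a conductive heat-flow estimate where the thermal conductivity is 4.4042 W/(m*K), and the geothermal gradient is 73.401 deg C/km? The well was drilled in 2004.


q = k * grad / 1000
q = 4.4042 * 73.401 / 1000
q = 0.32327 W/m^2


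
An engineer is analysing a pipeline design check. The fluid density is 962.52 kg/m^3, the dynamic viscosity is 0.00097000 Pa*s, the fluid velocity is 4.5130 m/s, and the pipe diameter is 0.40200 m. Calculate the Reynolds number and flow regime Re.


Step 1: Re = rho*vel*D/mu = 962.52*4.513*0.402/0.00097 = 1.8002e+06
Step 2: Re = 1.8002e+06 > 4000, so flow is turbulent.
Re = 1.8002e+06 (turbulent)


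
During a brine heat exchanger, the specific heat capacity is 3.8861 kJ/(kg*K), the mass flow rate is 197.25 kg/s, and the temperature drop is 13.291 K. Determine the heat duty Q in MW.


Q = mdot * cp * dT / 1000
Q = 197.25 * 3.8861 * 13.291 / 1000
Q = 10.188 MW


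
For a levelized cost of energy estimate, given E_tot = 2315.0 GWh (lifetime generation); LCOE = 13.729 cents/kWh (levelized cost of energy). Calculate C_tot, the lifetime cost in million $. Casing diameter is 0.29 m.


C_tot = LCOE / 100 * E_tot
C_tot = 13.729 / 100 * 2315.0
C_tot = 317.83 million $


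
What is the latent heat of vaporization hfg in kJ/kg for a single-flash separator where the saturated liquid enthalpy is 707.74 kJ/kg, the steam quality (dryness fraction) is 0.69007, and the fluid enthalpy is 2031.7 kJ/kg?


hfg = (h - hf) / x
hfg = (2031.7 - 707.74) / 0.69007
hfg = 1918.6 kJ/kg


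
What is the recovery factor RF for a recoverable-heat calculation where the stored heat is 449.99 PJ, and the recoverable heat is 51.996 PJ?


RF = Q_rec / Q_s
RF = 51.996 / 449.99
RF = 0.11555


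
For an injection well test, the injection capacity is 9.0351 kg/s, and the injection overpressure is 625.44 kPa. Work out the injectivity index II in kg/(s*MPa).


II = mdot * 1000 / dP
II = 9.0351 * 1000 / 625.44
II = 14.446 kg/(s*MPa)


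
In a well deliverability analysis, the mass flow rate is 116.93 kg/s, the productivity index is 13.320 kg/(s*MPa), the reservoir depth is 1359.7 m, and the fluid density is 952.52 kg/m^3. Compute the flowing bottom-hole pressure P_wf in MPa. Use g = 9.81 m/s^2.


Step 1: P_i = rho*g*h/1e6 = 952.52*9.81*1359.7/1e6 = 12.70534 MPa
Step 2: P_wf = P_i - mdot/PI = 12.70534 - 116.93/13.32 = 3.9268 MPa
P_wf = 3.9268 MPa


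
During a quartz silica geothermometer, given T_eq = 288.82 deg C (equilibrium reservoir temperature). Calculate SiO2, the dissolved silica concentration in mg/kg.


SiO2 = 10^(5.19 - 1309/(T_eq + 273.15))
SiO2 = 10^(5.19 - 1309/(288.82 + 273.15))
SiO2 = 725.59 mg/kg


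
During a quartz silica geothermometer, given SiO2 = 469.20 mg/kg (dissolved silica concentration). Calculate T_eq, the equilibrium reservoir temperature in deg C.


T_eq = 1309 / (5.19 - log10(SiO2)) - 273.15
T_eq = 1309 / (5.19 - log10(469.20)) - 273.15
T_eq = 246.57 deg C


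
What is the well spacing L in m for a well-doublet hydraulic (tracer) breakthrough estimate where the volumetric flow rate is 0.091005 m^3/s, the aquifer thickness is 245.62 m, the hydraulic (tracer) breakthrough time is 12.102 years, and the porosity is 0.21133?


L = sqrt(t_bt*365.25*86400*3*Qv / (pi*hr*phi))
L = sqrt(12.102*365.25*86400*3*0.091005 / (pi*245.62*0.21133))
L = 799.63 m


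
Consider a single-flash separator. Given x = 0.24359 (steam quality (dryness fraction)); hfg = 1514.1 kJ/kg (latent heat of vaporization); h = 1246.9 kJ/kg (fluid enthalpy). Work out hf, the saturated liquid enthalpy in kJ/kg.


hf = h - x * hfg
hf = 1246.9 - 0.24359 * 1514.1
hf = 878.08 kJ/kg


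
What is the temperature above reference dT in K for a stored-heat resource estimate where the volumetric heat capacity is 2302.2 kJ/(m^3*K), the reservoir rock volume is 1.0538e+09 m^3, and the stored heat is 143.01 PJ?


dT = Q_s * 1e12 / (Vr * rhoc)
dT = 143.01 * 1e12 / (1.0538e+09 * 2302.2)
dT = 58.947 K


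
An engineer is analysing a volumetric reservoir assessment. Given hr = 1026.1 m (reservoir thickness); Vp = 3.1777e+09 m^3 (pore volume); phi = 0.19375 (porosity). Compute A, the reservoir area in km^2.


A = Vp / (1e6 * hr * phi)
A = 3.1777e+09 / (1e6 * 1026.1 * 0.19375)
A = 15.984 km^2


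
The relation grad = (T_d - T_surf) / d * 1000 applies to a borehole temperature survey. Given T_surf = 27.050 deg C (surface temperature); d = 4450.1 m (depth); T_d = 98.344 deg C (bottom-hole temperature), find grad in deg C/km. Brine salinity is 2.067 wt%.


grad = (T_d - T_surf) / d * 1000
grad = (98.344 - 27.050) / 4450.1 * 1000
grad = 16.021 deg C/km


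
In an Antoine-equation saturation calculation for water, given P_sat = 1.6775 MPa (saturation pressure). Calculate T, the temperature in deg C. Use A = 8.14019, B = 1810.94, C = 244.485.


T = B / (A - log10(P_sat * 760 / 0.101325)) - C
T = 1810.94 / (8.14019 - log10(1.6775 * 760 / 0.101325)) - 244.485
T = 203.72 deg C


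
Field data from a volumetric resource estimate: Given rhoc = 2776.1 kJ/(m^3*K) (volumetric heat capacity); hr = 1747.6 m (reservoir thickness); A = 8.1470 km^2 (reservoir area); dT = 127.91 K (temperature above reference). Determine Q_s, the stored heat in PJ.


Step 1: Vr = A*1e6*hr = 8.147*1e6*1747.6 = 1.423770e+10 m^3
Step 2: Q_s = Vr*rhoc*dT/1e12 = 1.423770e+10*2776.1*127.91/1e12 = 5055.7 PJ
Q_s = 5055.7 PJ


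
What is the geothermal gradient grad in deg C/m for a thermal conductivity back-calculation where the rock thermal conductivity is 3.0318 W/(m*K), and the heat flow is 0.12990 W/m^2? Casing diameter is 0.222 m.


grad = q / k * 1000
grad = 0.12990 / 3.0318 * 1000
grad = 42.84583 deg C/km
Convert: 42.84583 deg C/km * 0.001 = 0.042846 deg C/m
grad = 0.042846 deg C/m


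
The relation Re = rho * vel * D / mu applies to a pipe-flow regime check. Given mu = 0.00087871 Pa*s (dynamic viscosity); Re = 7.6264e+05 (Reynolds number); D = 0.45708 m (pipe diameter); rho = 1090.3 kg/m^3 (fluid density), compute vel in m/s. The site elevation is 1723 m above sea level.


vel = Re * mu / (rho * D)
vel = 7.6264e+05 * 0.00087871 / (1090.3 * 0.45708)
vel = 1.3447 m/s


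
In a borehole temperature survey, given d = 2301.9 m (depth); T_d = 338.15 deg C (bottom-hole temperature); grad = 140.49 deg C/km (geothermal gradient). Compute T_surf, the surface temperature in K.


T_surf = T_d - grad * d / 1000
T_surf = 338.15 - 140.49 * 2301.9 / 1000
T_surf = 14.75607 deg C
Convert to K: 14.75607 + 273.15 = 287.91 K
T_surf = 287.91 K


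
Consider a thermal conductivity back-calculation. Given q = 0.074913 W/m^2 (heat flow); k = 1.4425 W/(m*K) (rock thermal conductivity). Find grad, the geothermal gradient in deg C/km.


grad = q / k * 1000
grad = 0.074913 / 1.4425 * 1000
grad = 51.933 deg C/km


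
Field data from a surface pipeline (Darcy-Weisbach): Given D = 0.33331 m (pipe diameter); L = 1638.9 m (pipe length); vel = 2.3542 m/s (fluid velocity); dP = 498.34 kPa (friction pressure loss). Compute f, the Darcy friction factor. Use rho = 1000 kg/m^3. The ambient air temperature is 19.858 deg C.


f = dP*1000 / ((L/D)*(rho*vel^2/2))
f = 498.34*1000 / ((1638.9/0.33331)*(1000*2.3542^2/2))
f = 0.036573


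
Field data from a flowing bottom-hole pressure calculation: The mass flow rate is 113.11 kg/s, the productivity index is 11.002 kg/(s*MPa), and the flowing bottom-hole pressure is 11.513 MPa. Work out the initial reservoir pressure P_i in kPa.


P_i = P_wf + mdot / PI
P_i = 11.513 + 113.11 / 11.002
P_i = 21.79386 MPa
Convert: 21.79386 MPa * 1000.0 = 21794 kPa
P_i = 21794 kPa


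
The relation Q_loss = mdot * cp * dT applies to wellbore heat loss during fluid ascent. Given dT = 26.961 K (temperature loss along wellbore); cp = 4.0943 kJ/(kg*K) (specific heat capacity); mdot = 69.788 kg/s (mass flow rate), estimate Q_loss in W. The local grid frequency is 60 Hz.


Q_loss = mdot * cp * dT
Q_loss = 69.788 * 4.0943 * 26.961
Q_loss = 7703.648 kW
Convert: 7703.648 kW * 1000.0 = 7.7036e+06 W
Q_loss = 7.7036e+06 W


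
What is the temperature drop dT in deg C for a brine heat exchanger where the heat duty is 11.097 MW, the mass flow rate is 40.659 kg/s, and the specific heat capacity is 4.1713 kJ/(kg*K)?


dT = Q * 1000 / (mdot * cp)
dT = 11.097 * 1000 / (40.659 * 4.1713)
dT = 65.43008 K
Convert (temperature difference, 1 K = 1 deg C): 65.43008 K = 65.43008 deg C
dT = 65.430 deg C


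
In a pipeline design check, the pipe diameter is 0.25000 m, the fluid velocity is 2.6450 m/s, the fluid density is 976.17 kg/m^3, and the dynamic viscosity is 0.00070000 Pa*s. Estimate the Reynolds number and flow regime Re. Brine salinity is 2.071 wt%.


Step 1: Re = rho*vel*D/mu = 976.17*2.645*0.25/0.0007 = 9.2213e+05
Step 2: Re = 9.2213e+05 > 4000, so flow is turbulent.
Re = 9.2213e+05 (turbulent)


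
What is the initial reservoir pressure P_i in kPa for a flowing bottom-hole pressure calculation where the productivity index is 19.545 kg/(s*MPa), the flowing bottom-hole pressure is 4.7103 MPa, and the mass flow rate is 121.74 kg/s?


P_i = P_wf + mdot / PI
P_i = 4.7103 + 121.74 / 19.545
P_i = 10.93900 MPa
Convert: 10.93900 MPa * 1000.0 = 10939 kPa
P_i = 10939 kPa


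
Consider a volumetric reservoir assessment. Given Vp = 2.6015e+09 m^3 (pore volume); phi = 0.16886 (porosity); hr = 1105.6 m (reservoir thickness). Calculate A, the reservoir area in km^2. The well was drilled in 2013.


A = Vp / (1e6 * hr * phi)
A = 2.6015e+09 / (1e6 * 1105.6 * 0.16886)
A = 13.935 km^2


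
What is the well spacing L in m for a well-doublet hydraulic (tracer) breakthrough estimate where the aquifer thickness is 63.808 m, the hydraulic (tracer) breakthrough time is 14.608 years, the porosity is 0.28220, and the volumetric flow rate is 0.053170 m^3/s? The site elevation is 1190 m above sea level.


L = sqrt(t_bt*365.25*86400*3*Qv / (pi*hr*phi))
L = sqrt(14.608*365.25*86400*3*0.053170 / (pi*63.808*0.28220))
L = 1140.1 m


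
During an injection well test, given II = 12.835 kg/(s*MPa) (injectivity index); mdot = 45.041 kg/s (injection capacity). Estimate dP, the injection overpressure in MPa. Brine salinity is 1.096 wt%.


dP = mdot * 1000 / II
dP = 45.041 * 1000 / 12.835
dP = 3509.233 kPa
Convert: 3509.233 kPa * 0.001 = 3.5092 MPa
dP = 3.5092 MPa


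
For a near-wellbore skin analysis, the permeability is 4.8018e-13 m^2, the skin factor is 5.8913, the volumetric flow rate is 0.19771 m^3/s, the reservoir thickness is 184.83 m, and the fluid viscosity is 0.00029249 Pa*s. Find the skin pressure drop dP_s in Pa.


dP_s = S * q * mu / (2*pi*k*hr) / 1000
dP_s = 5.8913 * 0.19771 * 0.00029249 / (2*pi*4.8018e-13*184.83) / 1000
dP_s = 610.9341 kPa
Convert: 610.9341 kPa * 1000.0 = 6.1093e+05 Pa
dP_s = 6.1093e+05 Pa


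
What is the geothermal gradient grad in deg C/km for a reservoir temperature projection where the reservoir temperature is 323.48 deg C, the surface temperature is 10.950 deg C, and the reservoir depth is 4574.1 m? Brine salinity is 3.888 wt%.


grad = (T_res - T_surf) / d * 1000
grad = (323.48 - 10.950) / 4574.1 * 1000
grad = 68.326 deg C/km


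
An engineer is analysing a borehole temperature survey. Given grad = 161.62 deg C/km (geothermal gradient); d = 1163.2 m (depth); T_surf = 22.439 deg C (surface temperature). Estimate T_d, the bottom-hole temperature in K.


T_d = T_surf + grad * d / 1000
T_d = 22.439 + 161.62 * 1163.2 / 1000
T_d = 210.4354 deg C
Convert to K: 210.4354 + 273.15 = 483.59 K
T_d = 483.59 K


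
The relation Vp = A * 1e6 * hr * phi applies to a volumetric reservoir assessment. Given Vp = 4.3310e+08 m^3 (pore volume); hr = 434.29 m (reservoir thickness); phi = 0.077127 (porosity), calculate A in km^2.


A = Vp / (1e6 * hr * phi)
A = 4.3310e+08 / (1e6 * 434.29 * 0.077127)
A = 12.930 km^2


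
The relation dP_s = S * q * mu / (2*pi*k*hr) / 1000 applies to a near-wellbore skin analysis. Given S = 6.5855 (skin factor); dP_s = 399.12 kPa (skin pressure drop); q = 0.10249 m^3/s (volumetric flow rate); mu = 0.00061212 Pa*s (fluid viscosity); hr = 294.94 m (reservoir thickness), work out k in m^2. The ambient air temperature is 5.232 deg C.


k = S*q*mu / (2*pi*dP_s*1000*hr)
k = 6.5855*0.10249*0.00061212 / (2*pi*399.12*1000*294.94)
k = 5.5859e-13 m^2


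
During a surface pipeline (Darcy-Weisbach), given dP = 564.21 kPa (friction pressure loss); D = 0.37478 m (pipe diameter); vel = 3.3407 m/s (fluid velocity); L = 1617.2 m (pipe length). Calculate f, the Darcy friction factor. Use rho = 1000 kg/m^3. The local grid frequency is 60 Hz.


f = dP*1000 / ((L/D)*(rho*vel^2/2))
f = 564.21*1000 / ((1617.2/0.37478)*(1000*3.3407^2/2))
f = 0.023432


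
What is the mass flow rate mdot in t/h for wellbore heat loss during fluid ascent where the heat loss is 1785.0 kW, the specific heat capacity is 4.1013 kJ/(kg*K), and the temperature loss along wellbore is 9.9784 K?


mdot = Q_loss / (cp * dT)
mdot = 1785.0 / (4.1013 * 9.9784)
mdot = 43.61700 kg/s
Convert: 43.61700 kg/s * 3.6 = 157.02 t/h
mdot = 157.02 t/h


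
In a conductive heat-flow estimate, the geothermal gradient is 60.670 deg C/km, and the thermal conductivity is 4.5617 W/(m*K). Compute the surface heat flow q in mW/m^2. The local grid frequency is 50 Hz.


q = k * grad / 1000
q = 4.5617 * 60.670 / 1000
q = 0.2767583 W/m^2
Convert: 0.2767583 W/m^2 * 1000.0 = 276.76 mW/m^2
q = 276.76 mW/m^2


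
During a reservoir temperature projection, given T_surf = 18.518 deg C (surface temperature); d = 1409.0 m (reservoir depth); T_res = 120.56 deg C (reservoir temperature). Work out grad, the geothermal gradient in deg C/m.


grad = (T_res - T_surf) / d * 1000
grad = (120.56 - 18.518) / 1409.0 * 1000
grad = 72.42158 deg C/km
Convert: 72.42158 deg C/km * 0.001 = 0.072422 deg C/m
grad = 0.072422 deg C/m


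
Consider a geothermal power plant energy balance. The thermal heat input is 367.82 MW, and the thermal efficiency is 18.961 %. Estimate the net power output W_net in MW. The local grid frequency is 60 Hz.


W_net = eta / 100 * Q_in
W_net = 18.961 / 100 * 367.82
W_net = 69.742 MW


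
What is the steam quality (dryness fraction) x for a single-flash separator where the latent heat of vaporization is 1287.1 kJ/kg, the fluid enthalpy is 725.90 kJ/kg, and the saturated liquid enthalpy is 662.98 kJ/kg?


x = (h - hf) / hfg
x = (725.90 - 662.98) / 1287.1
x = 0.048885


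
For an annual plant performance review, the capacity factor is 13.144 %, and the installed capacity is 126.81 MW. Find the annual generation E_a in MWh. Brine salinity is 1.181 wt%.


E_a = CF / 100 * cap * 8760
E_a = 13.144 / 100 * 126.81 * 8760
E_a = 1.4601e+05 MWh


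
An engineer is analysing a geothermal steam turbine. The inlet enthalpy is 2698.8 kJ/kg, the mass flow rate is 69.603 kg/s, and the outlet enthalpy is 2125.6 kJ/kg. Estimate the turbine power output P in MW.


P = mdot * (h_in - h_out) / 1000
P = 69.603 * (2698.8 - 2125.6) / 1000
P = 39.896 MW


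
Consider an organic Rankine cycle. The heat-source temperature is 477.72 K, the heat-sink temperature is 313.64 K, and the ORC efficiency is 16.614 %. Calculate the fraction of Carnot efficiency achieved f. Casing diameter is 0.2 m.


f = (eta_orc/100) / (1 - Tc/Th)
f = (16.614/100) / (1 - 313.64/477.72)
f = 0.48372


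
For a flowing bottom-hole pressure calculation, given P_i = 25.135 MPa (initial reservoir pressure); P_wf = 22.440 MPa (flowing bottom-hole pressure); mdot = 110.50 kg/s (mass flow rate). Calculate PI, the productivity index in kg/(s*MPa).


PI = mdot / (P_i - P_wf)
PI = 110.50 / (25.135 - 22.440)
PI = 41.002 kg/(s*MPa)


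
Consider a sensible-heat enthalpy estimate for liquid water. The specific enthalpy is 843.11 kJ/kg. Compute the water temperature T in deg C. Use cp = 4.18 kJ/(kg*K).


T = h / cp
T = 843.11 / 4.18
T = 201.70 deg C


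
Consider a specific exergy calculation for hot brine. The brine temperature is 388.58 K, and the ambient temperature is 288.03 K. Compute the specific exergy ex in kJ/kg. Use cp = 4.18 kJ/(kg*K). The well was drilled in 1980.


ex = cp * ((T_b - T_0) - T_0 * ln(T_b/T_0))
ex = 4.18 * ((388.58 - 288.03) - 288.03 * ln(388.58/288.03))
ex = 59.790 kJ/kg


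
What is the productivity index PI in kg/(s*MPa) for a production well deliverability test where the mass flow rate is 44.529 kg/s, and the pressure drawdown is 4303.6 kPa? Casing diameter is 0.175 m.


PI = mdot * 1000 / dP
PI = 44.529 * 1000 / 4303.6
PI = 10.347 kg/(s*MPa)


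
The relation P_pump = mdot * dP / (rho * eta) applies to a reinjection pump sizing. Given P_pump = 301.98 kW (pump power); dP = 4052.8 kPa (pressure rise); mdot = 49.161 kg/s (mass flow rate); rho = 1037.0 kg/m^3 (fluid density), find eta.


eta = mdot * dP / (rho * P_pump)
eta = 49.161 * 4052.8 / (1037.0 * 301.98)
eta = 0.63624


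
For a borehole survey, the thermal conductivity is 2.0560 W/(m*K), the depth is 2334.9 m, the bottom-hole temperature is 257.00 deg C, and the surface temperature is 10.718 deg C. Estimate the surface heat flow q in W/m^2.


Step 1: grad = (T_d - T_surf)/d * 1000 = (257.0 - 10.718)/2334.9 * 1000 = 105.4786 deg C/km
Step 2: q = k * grad / 1000 = 2.056 * 105.4786 / 1000 = 0.21686 W/m^2
q = 0.21686 W/m^2


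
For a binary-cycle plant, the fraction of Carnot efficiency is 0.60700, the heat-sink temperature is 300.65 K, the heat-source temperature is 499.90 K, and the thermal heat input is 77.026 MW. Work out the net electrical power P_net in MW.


Step 1: eta = (1 - Tc/Th)*f = (1 - 300.65/499.9)*0.607 = 0.2419379
Step 2: P_net = eta * Q_in = 0.2419379 * 77.026 = 18.636 MW
P_net = 18.636 MW


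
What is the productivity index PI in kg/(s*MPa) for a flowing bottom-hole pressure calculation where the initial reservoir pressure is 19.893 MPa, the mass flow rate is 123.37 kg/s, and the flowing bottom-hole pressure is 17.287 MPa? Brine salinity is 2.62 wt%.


PI = mdot / (P_i - P_wf)
PI = 123.37 / (19.893 - 17.287)
PI = 47.341 kg/(s*MPa)


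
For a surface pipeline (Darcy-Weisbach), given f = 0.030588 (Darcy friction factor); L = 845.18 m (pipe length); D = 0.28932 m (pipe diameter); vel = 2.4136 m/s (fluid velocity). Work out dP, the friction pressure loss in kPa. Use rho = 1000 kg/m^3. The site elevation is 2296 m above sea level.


dP = f * (L/D) * (rho*vel^2/2) / 1000
dP = 0.030588 * (845.18/0.28932) * (1000*2.4136^2/2) / 1000
dP = 260.27 kPa


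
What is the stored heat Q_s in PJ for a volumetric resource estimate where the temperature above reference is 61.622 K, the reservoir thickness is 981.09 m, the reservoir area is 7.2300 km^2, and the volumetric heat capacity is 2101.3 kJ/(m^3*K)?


Step 1: Vr = A*1e6*hr = 7.23*1e6*981.09 = 7.093281e+09 m^3
Step 2: Q_s = Vr*rhoc*dT/1e12 = 7.093281e+09*2101.3*61.622/1e12 = 918.48 PJ
Q_s = 918.48 PJ


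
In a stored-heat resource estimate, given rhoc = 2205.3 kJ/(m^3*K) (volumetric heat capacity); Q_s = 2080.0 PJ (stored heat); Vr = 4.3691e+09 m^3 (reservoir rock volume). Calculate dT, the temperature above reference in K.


dT = Q_s * 1e12 / (Vr * rhoc)
dT = 2080.0 * 1e12 / (4.3691e+09 * 2205.3)
dT = 215.88 K


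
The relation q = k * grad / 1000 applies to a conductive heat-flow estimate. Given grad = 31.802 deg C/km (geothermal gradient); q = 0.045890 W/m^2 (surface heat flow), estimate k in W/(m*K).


k = q * 1000 / grad
k = 0.045890 * 1000 / 31.802
k = 1.4430 W/(m*K)


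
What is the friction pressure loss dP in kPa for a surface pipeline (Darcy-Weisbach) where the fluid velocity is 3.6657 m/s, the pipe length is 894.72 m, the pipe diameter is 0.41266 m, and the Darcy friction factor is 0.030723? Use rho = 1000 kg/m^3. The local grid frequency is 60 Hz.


dP = f * (L/D) * (rho*vel^2/2) / 1000
dP = 0.030723 * (894.72/0.41266) * (1000*3.6657^2/2) / 1000
dP = 447.55 kPa


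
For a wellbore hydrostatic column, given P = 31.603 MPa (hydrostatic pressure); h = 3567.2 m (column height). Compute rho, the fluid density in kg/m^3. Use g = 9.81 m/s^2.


rho = P * 1e6 / (g * h)
rho = 31.603 * 1e6 / (9.81 * 3567.2)
rho = 903.09 kg/m^3


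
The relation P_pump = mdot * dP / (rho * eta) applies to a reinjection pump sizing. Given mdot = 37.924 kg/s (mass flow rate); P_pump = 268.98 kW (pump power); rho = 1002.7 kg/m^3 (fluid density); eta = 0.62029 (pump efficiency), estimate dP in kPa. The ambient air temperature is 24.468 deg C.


dP = P_pump * rho * eta / mdot
dP = 268.98 * 1002.7 * 0.62029 / 37.924
dP = 4411.4 kPa


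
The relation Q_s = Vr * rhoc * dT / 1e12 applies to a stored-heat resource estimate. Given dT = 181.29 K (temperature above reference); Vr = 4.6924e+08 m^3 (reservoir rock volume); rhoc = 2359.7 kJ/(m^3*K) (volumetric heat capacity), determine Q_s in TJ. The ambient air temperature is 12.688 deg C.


Q_s = Vr * rhoc * dT / 1e12
Q_s = 4.6924e+08 * 2359.7 * 181.29 / 1e12
Q_s = 200.7362 PJ
Convert: 200.7362 PJ * 1000.0 = 2.0074e+05 TJ
Q_s = 2.0074e+05 TJ


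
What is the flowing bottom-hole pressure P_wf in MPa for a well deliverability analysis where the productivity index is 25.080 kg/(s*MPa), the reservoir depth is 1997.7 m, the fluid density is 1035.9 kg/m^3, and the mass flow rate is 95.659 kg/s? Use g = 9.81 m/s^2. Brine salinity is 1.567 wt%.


Step 1: P_i = rho*g*h/1e6 = 1035.9*9.81*1997.7/1e6 = 20.30098 MPa
Step 2: P_wf = P_i - mdot/PI = 20.30098 - 95.659/25.08 = 16.487 MPa
P_wf = 16.487 MPa


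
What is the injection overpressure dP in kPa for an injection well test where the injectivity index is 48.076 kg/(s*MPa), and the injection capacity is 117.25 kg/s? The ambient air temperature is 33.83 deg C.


dP = mdot * 1000 / II
dP = 117.25 * 1000 / 48.076
dP = 2438.8 kPa


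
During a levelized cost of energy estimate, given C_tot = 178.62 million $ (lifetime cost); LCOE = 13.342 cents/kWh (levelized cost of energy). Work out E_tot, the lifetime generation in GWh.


E_tot = C_tot / LCOE * 100
E_tot = 178.62 / 13.342 * 100
E_tot = 1338.8 GWh


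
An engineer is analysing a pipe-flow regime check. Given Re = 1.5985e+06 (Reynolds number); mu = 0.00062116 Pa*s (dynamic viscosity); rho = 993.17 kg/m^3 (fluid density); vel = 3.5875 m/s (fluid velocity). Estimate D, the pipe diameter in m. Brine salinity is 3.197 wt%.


D = Re * mu / (rho * vel)
D = 1.5985e+06 * 0.00062116 / (993.17 * 3.5875)
D = 0.27868 m


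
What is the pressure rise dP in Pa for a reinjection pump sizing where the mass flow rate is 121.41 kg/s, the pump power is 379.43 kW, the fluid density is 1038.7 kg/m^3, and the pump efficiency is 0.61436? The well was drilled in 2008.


dP = P_pump * rho * eta / mdot
dP = 379.43 * 1038.7 * 0.61436 / 121.41
dP = 1994.299 kPa
Convert: 1994.299 kPa * 1000.0 = 1.9943e+06 Pa
dP = 1.9943e+06 Pa


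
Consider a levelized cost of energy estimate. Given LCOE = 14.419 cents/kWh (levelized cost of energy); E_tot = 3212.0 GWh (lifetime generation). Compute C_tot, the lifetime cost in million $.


C_tot = LCOE / 100 * E_tot
C_tot = 14.419 / 100 * 3212.0
C_tot = 463.14 million $


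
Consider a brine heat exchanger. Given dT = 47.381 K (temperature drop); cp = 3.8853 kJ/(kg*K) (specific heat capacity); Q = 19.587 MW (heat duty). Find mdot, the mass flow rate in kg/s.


mdot = Q * 1000 / (cp * dT)
mdot = 19.587 * 1000 / (3.8853 * 47.381)
mdot = 106.40 kg/s


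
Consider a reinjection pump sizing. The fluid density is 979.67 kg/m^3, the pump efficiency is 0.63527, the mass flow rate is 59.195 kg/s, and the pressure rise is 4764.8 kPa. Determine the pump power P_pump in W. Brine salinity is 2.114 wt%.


P_pump = mdot * dP / (rho * eta)
P_pump = 59.195 * 4764.8 / (979.67 * 0.63527)
P_pump = 453.2017 kW
Convert: 453.2017 kW * 1000.0 = 4.5320e+05 W
P_pump = 4.5320e+05 W


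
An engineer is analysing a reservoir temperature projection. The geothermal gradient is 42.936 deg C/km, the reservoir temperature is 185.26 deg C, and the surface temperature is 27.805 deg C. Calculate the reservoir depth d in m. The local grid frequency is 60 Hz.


d = (T_res - T_surf) / grad * 1000
d = (185.26 - 27.805) / 42.936 * 1000
d = 3667.2 m


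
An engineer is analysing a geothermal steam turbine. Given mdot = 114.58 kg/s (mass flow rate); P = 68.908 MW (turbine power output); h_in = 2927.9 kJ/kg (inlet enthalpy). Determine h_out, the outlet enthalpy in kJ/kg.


h_out = h_in - P * 1000 / mdot
h_out = 2927.9 - 68.908 * 1000 / 114.58
h_out = 2326.5 kJ/kg


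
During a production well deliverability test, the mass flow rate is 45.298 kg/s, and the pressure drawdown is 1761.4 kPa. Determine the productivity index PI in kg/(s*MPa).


PI = mdot * 1000 / dP
PI = 45.298 * 1000 / 1761.4
PI = 25.717 kg/(s*MPa)


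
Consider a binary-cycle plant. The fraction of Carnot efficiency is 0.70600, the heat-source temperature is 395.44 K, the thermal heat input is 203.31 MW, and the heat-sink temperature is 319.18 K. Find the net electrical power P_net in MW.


Step 1: eta = (1 - Tc/Th)*f = (1 - 319.18/395.44)*0.706 = 0.1361510
Step 2: P_net = eta * Q_in = 0.1361510 * 203.31 = 27.681 MW
P_net = 27.681 MW


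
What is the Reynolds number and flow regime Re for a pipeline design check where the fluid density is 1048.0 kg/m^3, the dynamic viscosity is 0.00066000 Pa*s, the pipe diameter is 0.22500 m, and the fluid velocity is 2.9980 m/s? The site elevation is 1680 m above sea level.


Step 1: Re = rho*vel*D/mu = 1048.0*2.998*0.225/0.00066 = 1.0711e+06
Step 2: Re = 1.0711e+06 > 4000, so flow is turbulent.
Re = 1.0711e+06 (turbulent)


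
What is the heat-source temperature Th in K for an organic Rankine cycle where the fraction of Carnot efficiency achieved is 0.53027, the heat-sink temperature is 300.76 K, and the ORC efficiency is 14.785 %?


Th = Tc / (1 - (eta_orc/100)/f)
Th = 300.76 / (1 - (14.785/100)/0.53027)
Th = 417.04 K
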